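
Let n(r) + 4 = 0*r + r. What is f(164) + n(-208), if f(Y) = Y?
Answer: -48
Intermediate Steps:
n(r) = -4 + r (n(r) = -4 + (0*r + r) = -4 + (0 + r) = -4 + r)
f(164) + n(-208) = 164 + (-4 - 208) = 164 - 212 = -48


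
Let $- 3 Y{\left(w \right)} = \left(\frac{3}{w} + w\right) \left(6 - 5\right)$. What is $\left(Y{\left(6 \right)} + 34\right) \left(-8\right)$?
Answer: $- \frac{764}{3} \approx -254.67$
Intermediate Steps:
$Y{\left(w \right)} = - \frac{1}{w} - \frac{w}{3}$ ($Y{\left(w \right)} = - \frac{\left(\frac{3}{w} + w\right) \left(6 - 5\right)}{3} = - \frac{\left(w + \frac{3}{w}\right) 1}{3} = - \frac{w + \frac{3}{w}}{3} = - \frac{1}{w} - \frac{w}{3}$)
$\left(Y{\left(6 \right)} + 34\right) \left(-8\right) = \left(\left(- \frac{1}{6} - 2\right) + 34\right) \left(-8\right) = \left(- \frac{13}{6} + 34\right) \left(-8\right) = \frac{191}{6} \left(-8\right) = - \frac{764}{3}$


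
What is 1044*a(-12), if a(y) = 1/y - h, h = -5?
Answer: 5133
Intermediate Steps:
a(y) = 5 + 1/y (a(y) = 1/y - 1*(-5) = 1/y + 5 = 5 + 1/y)
1044*a(-12) = 1044*(5 + 1/(-12)) = 1044*(5 - 1/12) = 1044*(59/12) = 5133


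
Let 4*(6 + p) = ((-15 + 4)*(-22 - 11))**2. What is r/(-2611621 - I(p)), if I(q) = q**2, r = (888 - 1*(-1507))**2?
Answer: -91776400/17398530961 ≈ -0.0052750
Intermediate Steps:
r = 5736025 (r = (888 + 1507)**2 = 2395**2 = 5736025)
p = 131745/4 (p = -6 + ((-15 + 4)*(-22 - 11))**2/4 = -6 + (-11*(-33))**2/4 = -6 + (1/4)*363**2 = -6 + (1/4)*131769 = -6 + 131769/4 = 131745/4 ≈ 32936.)
r/(-2611621 - I(p)) = 5736025/(-2611621 - (131745/4)**2) = 5736025/(-2611621 - 1*17356745025/16) = 5736025/(-2611621 - 17356745025/16) = 5736025/(-17398530961/16) = 5736025*(-16/17398530961) = -91776400/17398530961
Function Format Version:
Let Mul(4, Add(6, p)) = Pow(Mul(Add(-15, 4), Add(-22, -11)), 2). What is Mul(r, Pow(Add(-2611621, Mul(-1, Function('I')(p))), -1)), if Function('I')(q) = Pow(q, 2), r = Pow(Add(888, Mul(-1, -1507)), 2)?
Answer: Rational(-91776400, 17398530961) ≈ -0.0052750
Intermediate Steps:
r = 5736025 (r = Pow(Add(888, 1507), 2) = Pow(2395, 2) = 5736025)
p = Rational(131745, 4) (p = Add(-6, Mul(Rational(1, 4), Pow(Mul(Add(-15, 4), Add(-22, -11)), 2))) = Add(-6, Mul(Rational(1, 4), Pow(Mul(-11, -33), 2))) = Add(-6, Mul(Rational(1, 4), Pow(363, 2))) = Add(-6, Mul(Rational(1, 4), 131769)) = Add(-6, Rational(131769, 4)) = Rational(131745, 4) ≈ 32936.)
Mul(r, Pow(Add(-2611621, Mul(-1, Function('I')(p))), -1)) = Mul(5736025, Pow(Add(-2611621, Mul(-1, Pow(Rational(131745, 4), 2))), -1)) = Mul(5736025, Pow(Add(-2611621, Mul(-1, Rational(17356745025, 16))), -1)) = Mul(5736025, Pow(Add(-2611621, Rational(-17356745025, 16)), -1)) = Mul(5736025, Pow(Rational(-17398530961, 16), -1)) = Mul(5736025, Rational(-16, 17398530961)) = Rational(-91776400, 17398530961)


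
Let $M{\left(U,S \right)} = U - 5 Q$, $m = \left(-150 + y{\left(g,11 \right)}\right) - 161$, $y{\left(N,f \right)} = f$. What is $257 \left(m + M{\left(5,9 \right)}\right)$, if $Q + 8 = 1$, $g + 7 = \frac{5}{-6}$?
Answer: $-66820$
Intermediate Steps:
$g = - \frac{47}{6}$ ($g = -7 + \frac{5}{-6} = -7 + 5 \left(- \frac{1}{6}\right) = -7 - \frac{5}{6} = - \frac{47}{6} \approx -7.8333$)
$Q = -7$ ($Q = -8 + 1 = -7$)
$m = -300$ ($m = \left(-150 + 11\right) - 161 = -139 - 161 = -300$)
$M{\left(U,S \right)} = 35 + U$ ($M{\left(U,S \right)} = U - -35 = U + 35 = 35 + U$)
$257 \left(m + M{\left(5,9 \right)}\right) = 257 \left(-300 + \left(35 + 5\right)\right) = 257 \left(-300 + 40\right) = 257 \left(-260\right) = -66820$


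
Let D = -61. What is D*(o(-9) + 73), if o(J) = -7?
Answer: -4026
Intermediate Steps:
D*(o(-9) + 73) = -61*(-7 + 73) = -61*66 = -4026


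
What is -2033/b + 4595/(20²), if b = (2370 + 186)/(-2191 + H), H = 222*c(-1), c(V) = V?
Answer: 98699821/51120 ≈ 1930.7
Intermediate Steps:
H = -222 (H = 222*(-1) = -222)
b = -2556/2413 (b = (2370 + 186)/(-2191 - 222) = 2556/(-2413) = 2556*(-1/2413) = -2556/2413 ≈ -1.0593)
-2033/b + 4595/(20²) = -2033/(-2556/2413) + 4595/(20²) = -2033*(-2413/2556) + 4595/400 = 4905629/2556 + 4595*(1/400) = 4905629/2556 + 919/80 = 98699821/51120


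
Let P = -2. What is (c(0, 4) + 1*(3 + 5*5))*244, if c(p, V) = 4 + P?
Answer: 7320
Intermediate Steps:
c(p, V) = 2 (c(p, V) = 4 - 2 = 2)
(c(0, 4) + 1*(3 + 5*5))*244 = (2 + 1*(3 + 5*5))*244 = (2 + 1*(3 + 25))*244 = (2 + 1*28)*244 = (2 + 28)*244 = 30*244 = 7320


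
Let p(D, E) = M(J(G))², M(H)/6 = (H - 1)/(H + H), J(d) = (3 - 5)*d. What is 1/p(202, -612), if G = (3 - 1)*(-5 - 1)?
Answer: 64/529 ≈ 0.12098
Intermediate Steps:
G = -12 (G = 2*(-6) = -12)
J(d) = -2*d
M(H) = 3*(-1 + H)/H (M(H) = 6*((H - 1)/(H + H)) = 6*((-1 + H)/((2*H))) = 6*((-1 + H)*(1/(2*H))) = 6*((-1 + H)/(2*H)) = 3*(-1 + H)/H)
p(D, E) = 529/64 (p(D, E) = (3 - 3/((-2*(-12))))² = (3 - 3/24)² = (3 - 3*1/24)² = (3 - ⅛)² = (23/8)² = 529/64)
1/p(202, -612) = 1/(529/64) = 64/529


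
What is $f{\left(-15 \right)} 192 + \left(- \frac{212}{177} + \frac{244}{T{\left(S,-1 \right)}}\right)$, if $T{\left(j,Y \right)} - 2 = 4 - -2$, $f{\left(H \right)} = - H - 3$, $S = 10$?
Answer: $\frac{825989}{354} \approx 2333.3$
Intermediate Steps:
$f{\left(H \right)} = -3 - H$
$T{\left(j,Y \right)} = 8$ ($T{\left(j,Y \right)} = 2 + \left(4 - -2\right) = 2 + \left(4 + 2\right) = 2 + 6 = 8$)
$f{\left(-15 \right)} 192 + \left(- \frac{212}{177} + \frac{244}{T{\left(S,-1 \right)}}\right) = \left(-3 - -15\right) 192 + \left(- \frac{212}{177} + \frac{244}{8}\right) = \left(-3 + 15\right) 192 + \left(\left(-212\right) \frac{1}{177} + 244 \cdot \frac{1}{8}\right) = 12 \cdot 192 + \left(- \frac{212}{177} + \frac{61}{2}\right) = 2304 + \frac{10373}{354} = \frac{825989}{354}$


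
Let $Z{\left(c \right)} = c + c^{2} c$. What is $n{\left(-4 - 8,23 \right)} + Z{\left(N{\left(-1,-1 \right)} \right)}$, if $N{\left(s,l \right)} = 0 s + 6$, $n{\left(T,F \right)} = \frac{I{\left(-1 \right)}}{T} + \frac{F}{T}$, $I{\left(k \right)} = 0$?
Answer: $\frac{2641}{12} \approx 220.08$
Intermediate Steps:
$n{\left(T,F \right)} = \frac{F}{T}$ ($n{\left(T,F \right)} = \frac{0}{T} + \frac{F}{T} = 0 + \frac{F}{T} = \frac{F}{T}$)
$N{\left(s,l \right)} = 6$ ($N{\left(s,l \right)} = 0 + 6 = 6$)
$Z{\left(c \right)} = c + c^{3}$
$n{\left(-4 - 8,23 \right)} + Z{\left(N{\left(-1,-1 \right)} \right)} = \frac{23}{-4 - 8} + \left(6 + 6^{3}\right) = \frac{23}{-4 - 8} + \left(6 + 216\right) = \frac{23}{-12} + 222 = 23 \left(- \frac{1}{12}\right) + 222 = - \frac{23}{12} + 222 = \frac{2641}{12}$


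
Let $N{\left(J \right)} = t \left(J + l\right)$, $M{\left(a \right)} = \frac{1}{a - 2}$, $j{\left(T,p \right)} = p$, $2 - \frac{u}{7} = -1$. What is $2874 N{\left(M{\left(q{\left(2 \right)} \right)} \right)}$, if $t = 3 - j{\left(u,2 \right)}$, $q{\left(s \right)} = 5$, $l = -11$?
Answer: $-30656$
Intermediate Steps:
$u = 21$ ($u = 14 - -7 = 14 + 7 = 21$)
$t = 1$ ($t = 3 - 2 = 1$)
$M{\left(a \right)} = \frac{1}{-2 + a}$
$N{\left(J \right)} = -11 + J$ ($N{\left(J \right)} = 1 \left(J - 11\right) = 1 \left(-11 + J\right) = -11 + J$)
$2874 N{\left(M{\left(q{\left(2 \right)} \right)} \right)} = 2874 \left(-11 + \frac{1}{-2 + 5}\right) = 2874 \left(-11 + \frac{1}{3}\right) = 2874 \left(- \frac{32}{3}\right) = -30656$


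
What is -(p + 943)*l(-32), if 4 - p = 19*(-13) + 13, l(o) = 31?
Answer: -36611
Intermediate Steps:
p = 238 (p = 4 - (19*(-13) + 13) = 4 - (-247 + 13) = 4 - 1*(-234) = 4 + 234 = 238)
-(p + 943)*l(-32) = -(238 + 943)*31 = -1181*31 = -1*36611 = -36611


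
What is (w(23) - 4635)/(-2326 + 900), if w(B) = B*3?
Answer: 2283/713 ≈ 3.2020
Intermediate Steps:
w(B) = 3*B
(w(23) - 4635)/(-2326 + 900) = (3*23 - 4635)/(-2326 + 900) = (69 - 4635)/(-1426) = -4566*(-1/1426) = 2283/713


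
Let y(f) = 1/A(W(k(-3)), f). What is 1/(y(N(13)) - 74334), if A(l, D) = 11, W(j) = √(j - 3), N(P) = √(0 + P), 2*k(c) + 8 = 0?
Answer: -11/817673 ≈ -1.3453e-5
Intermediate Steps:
k(c) = -4 (k(c) = -4 + (½)*0 = -4 + 0 = -4)
N(P) = √P
W(j) = √(-3 + j)
y(f) = 1/11
1/(y(N(13)) - 74334) = 1/(1/11 - 74334) = 1/(-817673/11) = -11/817673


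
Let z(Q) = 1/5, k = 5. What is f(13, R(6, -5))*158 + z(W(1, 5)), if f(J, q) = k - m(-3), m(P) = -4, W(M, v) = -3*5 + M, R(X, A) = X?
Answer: 7111/5 ≈ 1422.2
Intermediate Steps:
W(M, v) = -15 + M
f(J, q) = 9 (f(J, q) = 5 - 1*(-4) = 5 + 4 = 9)
z(Q) = ⅕
f(13, R(6, -5))*158 + z(W(1, 5)) = 9*158 + ⅕ = 1422 + ⅕ = 7111/5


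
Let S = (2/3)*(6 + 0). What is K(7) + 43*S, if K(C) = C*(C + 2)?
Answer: 235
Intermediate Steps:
K(C) = C*(2 + C)
S = 4 (S = (2*(⅓))*6 = (⅔)*6 = 4)
K(7) + 43*S = 7*(2 + 7) + 43*4 = 7*9 + 172 = 63 + 172 = 235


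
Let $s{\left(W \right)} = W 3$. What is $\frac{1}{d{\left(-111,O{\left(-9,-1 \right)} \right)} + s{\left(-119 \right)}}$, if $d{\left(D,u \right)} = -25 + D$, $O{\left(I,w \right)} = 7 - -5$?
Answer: $- \frac{1}{493} \approx -0.0020284$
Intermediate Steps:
$O{\left(I,w \right)} = 12$ ($O{\left(I,w \right)} = 7 + 5 = 12$)
$s{\left(W \right)} = 3 W$
$\frac{1}{d{\left(-111,O{\left(-9,-1 \right)} \right)} + s{\left(-119 \right)}} = \frac{1}{\left(-25 - 111\right) + 3 \left(-119\right)} = \frac{1}{-136 - 357} = \frac{1}{-493} = - \frac{1}{493}$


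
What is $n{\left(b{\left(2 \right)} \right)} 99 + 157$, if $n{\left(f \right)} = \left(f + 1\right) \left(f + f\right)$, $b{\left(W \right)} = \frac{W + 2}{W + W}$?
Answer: $553$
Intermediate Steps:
$b{\left(W \right)} = \frac{2 + W}{2 W}$
$n{\left(f \right)} = 2 f \left(1 + f\right)$ ($n{\left(f \right)} = \left(1 + f\right) 2 f = 2 f \left(1 + f\right)$)
$n{\left(b{\left(2 \right)} \right)} 99 + 157 = 2 \frac{2 + 2}{2 \cdot 2} \left(1 + \frac{2 + 2}{2 \cdot 2}\right) 99 + 157 = 2 \cdot \frac{1}{2} \cdot \frac{1}{2} \cdot 4 \left(1 + \frac{1}{2} \cdot \frac{1}{2} \cdot 4\right) 99 + 157 = 2 \cdot 1 \left(1 + 1\right) 99 + 157 = 2 \cdot 1 \cdot 2 \cdot 99 + 157 = 4 \cdot 99 + 157 = 396 + 157 = 553$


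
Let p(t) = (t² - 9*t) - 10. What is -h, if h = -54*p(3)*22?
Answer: -33264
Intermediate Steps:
p(t) = -10 + t² - 9*t
h = 33264 (h = -54*(-10 + 3² - 9*3)*22 = -54*(-10 + 9 - 27)*22 = -54*(-28)*22 = 1512*22 = 33264)
-h = -1*33264 = -33264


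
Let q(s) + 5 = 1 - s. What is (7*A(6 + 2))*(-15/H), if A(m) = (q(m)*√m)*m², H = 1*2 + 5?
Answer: 23040*√2 ≈ 32583.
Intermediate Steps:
q(s) = -4 - s (q(s) = -5 + (1 - s) = -4 - s)
H = 7 (H = 2 + 5 = 7)
A(m) = m^(5/2)*(-4 - m) (A(m) = ((-4 - m)*√m)*m² = (√m*(-4 - m))*m² = m^(5/2)*(-4 - m))
(7*A(6 + 2))*(-15/H) = (7*((6 + 2)^(5/2)*(-4 - (6 + 2))))*(-15/7) = (7*(8^(5/2)*(-4 - 1*8)))*(-15*⅐) = (7*((128*√2)*(-4 - 8)))*(-15/7) = (7*((128*√2)*(-12)))*(-15/7) = (7*(-1536*√2))*(-15/7) = -10752*√2*(-15/7) = 23040*√2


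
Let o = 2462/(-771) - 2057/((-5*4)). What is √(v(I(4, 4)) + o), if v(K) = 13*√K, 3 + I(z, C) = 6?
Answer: √(5924005485 + 772773300*√3)/7710 ≈ 11.053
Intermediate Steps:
I(z, C) = 3 (I(z, C) = -3 + 6 = 3)
o = 1536707/15420 (o = 2462*(-1/771) - 2057/(-20) = -2462/771 - 2057*(-1/20) = -2462/771 + 2057/20 = 1536707/15420 ≈ 99.657)
√(v(I(4, 4)) + o) = √(13*√3 + 1536707/15420) = √(1536707/15420 + 13*√3)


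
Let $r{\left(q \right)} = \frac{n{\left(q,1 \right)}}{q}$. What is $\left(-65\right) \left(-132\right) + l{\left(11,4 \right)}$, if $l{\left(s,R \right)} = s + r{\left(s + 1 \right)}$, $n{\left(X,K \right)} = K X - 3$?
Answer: $\frac{34367}{4} \approx 8591.8$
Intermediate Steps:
$n{\left(X,K \right)} = -3 + K X$
$r{\left(q \right)} = \frac{-3 + q}{q}$ ($r{\left(q \right)} = \frac{-3 + 1 q}{q} = \frac{-3 + q}{q}$)
$l{\left(s,R \right)} = s + \frac{-2 + s}{1 + s}$ ($l{\left(s,R \right)} = s + \frac{-3 + \left(s + 1\right)}{s + 1} = s + \frac{-3 + \left(1 + s\right)}{1 + s} = s + \frac{-2 + s}{1 + s}$)
$\left(-65\right) \left(-132\right) + l{\left(11,4 \right)} = \left(-65\right) \left(-132\right) + \frac{-2 + 11 + 11 \left(1 + 11\right)}{1 + 11} = 8580 + \frac{-2 + 11 + 11 \cdot 12}{12} = 8580 + \frac{-2 + 11 + 132}{12} = 8580 + \frac{1}{12} \cdot 141 = 8580 + \frac{47}{4} = \frac{34367}{4}$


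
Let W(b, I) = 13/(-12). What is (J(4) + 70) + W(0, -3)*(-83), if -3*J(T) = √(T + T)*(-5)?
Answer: 1919/12 + 10*√2/3 ≈ 164.63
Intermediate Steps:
W(b, I) = -13/12 (W(b, I) = 13*(-1/12) = -13/12)
J(T) = 5*√2*√T/3 (J(T) = -√(T + T)*(-5)/3 = -√(2*T)*(-5)/3 = -√2*√T*(-5)/3 = -(-5)*√2*√T/3 = 5*√2*√T/3)
(J(4) + 70) + W(0, -3)*(-83) = (5*√2*√4/3 + 70) - 13/12*(-83) = ((5/3)*√2*2 + 70) + 1079/12 = (10*√2/3 + 70) + 1079/12 = (70 + 10*√2/3) + 1079/12 = 1919/12 + 10*√2/3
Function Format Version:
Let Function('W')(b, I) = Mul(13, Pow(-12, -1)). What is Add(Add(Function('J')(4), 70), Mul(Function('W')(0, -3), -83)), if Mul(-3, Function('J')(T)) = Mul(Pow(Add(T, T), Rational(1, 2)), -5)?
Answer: Add(Rational(1919, 12), Mul(Rational(10, 3), Pow(2, Rational(1, 2)))) ≈ 164.63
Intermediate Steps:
Function('W')(b, I) = Rational(-13, 12) (Function('W')(b, I) = Mul(13, Rational(-1, 12)) = Rational(-13, 12))
Function('J')(T) = Mul(Rational(5, 3), Pow(2, Rational(1, 2)), Pow(T, Rational(1, 2))) (Function('J')(T) = Mul(Rational(-1, 3), Mul(Pow(Add(T, T), Rational(1, 2)), -5)) = Mul(Rational(-1, 3), Mul(Pow(Mul(2, T), Rational(1, 2)), -5)) = Mul(Rational(-1, 3), Mul(Mul(Pow(2, Rational(1, 2)), Pow(T, Rational(1, 2))), -5)) = Mul(Rational(-1, 3), Mul(-5, Pow(2, Rational(1, 2)), Pow(T, Rational(1, 2)))) = Mul(Rational(5, 3), Pow(2, Rational(1, 2)), Pow(T, Rational(1, 2))))
Add(Add(Function('J')(4), 70), Mul(Function('W')(0, -3), -83)) = Add(Add(Mul(Rational(5, 3), Pow(2, Rational(1, 2)), Pow(4, Rational(1, 2))), 70), Mul(Rational(-13, 12), -83)) = Add(Add(Mul(Rational(5, 3), Pow(2, Rational(1, 2)), 2), 70), Rational(1079, 12)) = Add(Add(Mul(Rational(10, 3), Pow(2, Rational(1, 2))), 70), Rational(1079, 12)) = Add(Add(70, Mul(Rational(10, 3), Pow(2, Rational(1, 2)))), Rational(1079, 12)) = Add(Rational(1919, 12), Mul(Rational(10, 3), Pow(2, Rational(1, 2))))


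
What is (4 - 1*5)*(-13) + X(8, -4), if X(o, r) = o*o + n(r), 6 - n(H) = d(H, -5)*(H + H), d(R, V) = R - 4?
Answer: 19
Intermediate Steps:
d(R, V) = -4 + R
n(H) = 6 - 2*H*(-4 + H) (n(H) = 6 - (-4 + H)*(H + H) = 6 - (-4 + H)*2*H = 6 - 2*H*(-4 + H))
X(o, r) = 6 + o**2 - 2*r*(-4 + r) (X(o, r) = o*o + (6 - 2*r*(-4 + r)) = o**2 + (6 - 2*r*(-4 + r)) = 6 + o**2 - 2*r*(-4 + r))
(4 - 1*5)*(-13) + X(8, -4) = (4 - 1*5)*(-13) + (6 + 8**2 - 2*(-4)*(-4 - 4)) = (4 - 5)*(-13) + (6 + 64 - 2*(-4)*(-8)) = -1*(-13) + (6 + 64 - 64) = 13 + 6 = 19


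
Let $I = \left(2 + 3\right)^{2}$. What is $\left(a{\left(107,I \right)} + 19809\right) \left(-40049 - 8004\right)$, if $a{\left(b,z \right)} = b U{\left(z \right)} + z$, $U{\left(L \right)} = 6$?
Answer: $-983933228$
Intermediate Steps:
$I = 25$ ($I = 5^{2} = 25$)
$a{\left(b,z \right)} = z + 6 b$ ($a{\left(b,z \right)} = b 6 + z = 6 b + z = z + 6 b$)
$\left(a{\left(107,I \right)} + 19809\right) \left(-40049 - 8004\right) = \left(\left(25 + 6 \cdot 107\right) + 19809\right) \left(-40049 - 8004\right) = \left(\left(25 + 642\right) + 19809\right) \left(-48053\right) = \left(667 + 19809\right) \left(-48053\right) = 20476 \left(-48053\right) = -983933228$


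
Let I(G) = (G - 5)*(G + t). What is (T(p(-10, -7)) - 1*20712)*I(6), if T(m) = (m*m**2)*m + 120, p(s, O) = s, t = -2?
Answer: -42368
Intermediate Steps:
I(G) = (-5 + G)*(-2 + G) (I(G) = (G - 5)*(G - 2) = (-5 + G)*(-2 + G))
T(m) = 120 + m**4 (T(m) = m**3*m + 120 = m**4 + 120 = 120 + m**4)
(T(p(-10, -7)) - 1*20712)*I(6) = ((120 + (-10)**4) - 1*20712)*(10 + 6**2 - 7*6) = ((120 + 10000) - 20712)*(10 + 36 - 42) = (10120 - 20712)*4 = -10592*4 = -42368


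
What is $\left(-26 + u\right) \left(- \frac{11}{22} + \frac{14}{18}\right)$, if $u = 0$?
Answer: $- \frac{65}{9} \approx -7.2222$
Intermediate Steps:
$\left(-26 + u\right) \left(- \frac{11}{22} + \frac{14}{18}\right) = \left(-26 + 0\right) \left(- \frac{11}{22} + \frac{14}{18}\right) = - 26 \left(\left(-11\right) \frac{1}{22} + 14 \cdot \frac{1}{18}\right) = - 26 \left(- \frac{1}{2} + \frac{7}{9}\right) = \left(-26\right) \frac{5}{18} = - \frac{65}{9}$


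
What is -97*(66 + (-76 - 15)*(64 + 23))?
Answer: 761547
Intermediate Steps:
-97*(66 + (-76 - 15)*(64 + 23)) = -97*(66 - 91*87) = -97*(66 - 7917) = -97*(-7851) = 761547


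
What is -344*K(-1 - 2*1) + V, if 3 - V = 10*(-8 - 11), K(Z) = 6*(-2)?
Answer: 4321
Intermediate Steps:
K(Z) = -12
V = 193 (V = 3 - 10*(-8 - 11) = 3 - 10*(-19) = 3 - 1*(-190) = 3 + 190 = 193)
-344*K(-1 - 2*1) + V = -344*(-12) + 193 = 4128 + 193 = 4321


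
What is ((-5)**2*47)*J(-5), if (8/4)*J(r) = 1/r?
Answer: -235/2 ≈ -117.50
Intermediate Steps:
J(r) = 1/(2*r) (J(r) = (1/r)/2 = 1/(2*r))
((-5)**2*47)*J(-5) = ((-5)**2*47)*((1/2)/(-5)) = (25*47)*((1/2)*(-1/5)) = 1175*(-1/10) = -235/2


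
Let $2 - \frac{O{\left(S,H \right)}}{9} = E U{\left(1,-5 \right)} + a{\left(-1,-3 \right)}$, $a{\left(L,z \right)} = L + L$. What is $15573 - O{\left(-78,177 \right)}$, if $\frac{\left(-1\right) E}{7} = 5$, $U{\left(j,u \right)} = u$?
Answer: $17112$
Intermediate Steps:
$a{\left(L,z \right)} = 2 L$
$E = -35$ ($E = \left(-7\right) 5 = -35$)
$O{\left(S,H \right)} = -1539$ ($O{\left(S,H \right)} = 18 - 9 \left(\left(-35\right) \left(-5\right) + 2 \left(-1\right)\right) = 18 - 9 \left(175 - 2\right) = 18 - 1557 = -1539$)
$15573 - O{\left(-78,177 \right)} = 15573 - -1539 = 15573 + 1539 = 17112$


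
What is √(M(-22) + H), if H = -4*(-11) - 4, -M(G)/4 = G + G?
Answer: 6*√6 ≈ 14.697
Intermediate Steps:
M(G) = -8*G (M(G) = -4*(G + G) = -8*G)
H = 40 (H = 44 - 4 = 40)
√(M(-22) + H) = √(-8*(-22) + 40) = √(176 + 40) = √216 = 6*√6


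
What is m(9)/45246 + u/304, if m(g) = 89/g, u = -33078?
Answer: -3367449409/30948264 ≈ -108.81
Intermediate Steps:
m(9)/45246 + u/304 = (89/9)/45246 - 33078/304 = (89*(1/9))*(1/45246) - 33078*1/304 = (89/9)*(1/45246) - 16539/152 = 89/407214 - 16539/152 = -3367449409/30948264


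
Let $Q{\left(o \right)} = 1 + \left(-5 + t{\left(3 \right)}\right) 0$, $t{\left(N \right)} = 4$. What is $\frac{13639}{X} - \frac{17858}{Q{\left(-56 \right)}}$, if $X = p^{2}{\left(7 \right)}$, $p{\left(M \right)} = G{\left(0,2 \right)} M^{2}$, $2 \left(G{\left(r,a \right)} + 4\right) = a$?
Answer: $- \frac{385879883}{21609} \approx -17857.0$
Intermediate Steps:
$G{\left(r,a \right)} = -4 + \frac{a}{2}$
$p{\left(M \right)} = - 3 M^{2}$ ($p{\left(M \right)} = \left(-4 + \frac{1}{2} \cdot 2\right) M^{2} = \left(-4 + 1\right) M^{2} = - 3 M^{2}$)
$X = 21609$ ($X = \left(- 3 \cdot 7^{2}\right)^{2} = \left(\left(-3\right) 49\right)^{2} = \left(-147\right)^{2} = 21609$)
$Q{\left(o \right)} = 1$ ($Q{\left(o \right)} = 1 + \left(-5 + 4\right) 0 = 1 - 0 = 1 + 0 = 1$)
$\frac{13639}{X} - \frac{17858}{Q{\left(-56 \right)}} = \frac{13639}{21609} - \frac{17858}{1} = 13639 \cdot \frac{1}{21609} - 17858 = \frac{13639}{21609} - 17858 = - \frac{385879883}{21609}$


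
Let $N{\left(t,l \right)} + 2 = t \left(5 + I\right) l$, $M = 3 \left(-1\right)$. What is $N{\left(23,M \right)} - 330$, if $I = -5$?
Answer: $-332$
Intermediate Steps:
$M = -3$
$N{\left(t,l \right)} = -2$ ($N{\left(t,l \right)} = -2 + t \left(5 - 5\right) l = -2 + t 0 l = -2 + 0 l = -2 + 0 = -2$)
$N{\left(23,M \right)} - 330 = -2 - 330 = -332$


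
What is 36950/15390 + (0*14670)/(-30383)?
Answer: 3695/1539 ≈ 2.4009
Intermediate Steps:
36950/15390 + (0*14670)/(-30383) = 36950*(1/15390) + 0*(-1/30383) = 3695/1539 + 0 = 3695/1539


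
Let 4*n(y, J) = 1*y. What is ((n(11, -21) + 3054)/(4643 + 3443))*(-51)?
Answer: -623577/32344 ≈ -19.280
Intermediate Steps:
n(y, J) = y/4 (n(y, J) = (1*y)/4 = y/4)
((n(11, -21) + 3054)/(4643 + 3443))*(-51) = (((¼)*11 + 3054)/(4643 + 3443))*(-51) = ((11/4 + 3054)/8086)*(-51) = ((12227/4)*(1/8086))*(-51) = (12227/32344)*(-51) = -623577/32344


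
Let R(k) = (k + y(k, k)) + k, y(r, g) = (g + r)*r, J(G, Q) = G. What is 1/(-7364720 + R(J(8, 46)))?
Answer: -1/7364576 ≈ -1.3579e-7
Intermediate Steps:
y(r, g) = r*(g + r)
R(k) = 2*k + 2*k² (R(k) = (k + k*(k + k)) + k = (k + k*(2*k)) + k = (k + 2*k²) + k = 2*k + 2*k²)
1/(-7364720 + R(J(8, 46))) = 1/(-7364720 + 2*8*(1 + 8)) = 1/(-7364720 + 2*8*9) = 1/(-7364720 + 144) = 1/(-7364576) = -1/7364576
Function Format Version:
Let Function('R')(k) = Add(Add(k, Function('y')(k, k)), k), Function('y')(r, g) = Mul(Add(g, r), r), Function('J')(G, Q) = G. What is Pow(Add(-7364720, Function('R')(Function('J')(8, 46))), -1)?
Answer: Rational(-1, 7364576) ≈ -1.3579e-7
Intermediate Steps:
Function('y')(r, g) = Mul(r, Add(g, r))
Function('R')(k) = Add(Mul(2, k), Mul(2, Pow(k, 2))) (Function('R')(k) = Add(Add(k, Mul(k, Add(k, k))), k) = Add(Add(k, Mul(k, Mul(2, k))), k) = Add(Add(k, Mul(2, Pow(k, 2))), k) = Add(Mul(2, k), Mul(2, Pow(k, 2))))
Pow(Add(-7364720, Function('R')(Function('J')(8, 46))), -1) = Pow(Add(-7364720, Mul(2, 8, Add(1, 8))), -1) = Pow(Add(-7364720, Mul(2, 8, 9)), -1) = Pow(Add(-7364720, 144), -1) = Pow(-7364576, -1) = Rational(-1, 7364576)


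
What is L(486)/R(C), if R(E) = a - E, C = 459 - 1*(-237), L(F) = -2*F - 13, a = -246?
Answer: 985/942 ≈ 1.0456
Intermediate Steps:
L(F) = -13 - 2*F
C = 696 (C = 459 + 237 = 696)
R(E) = -246 - E
L(486)/R(C) = (-13 - 2*486)/(-246 - 1*696) = (-13 - 972)/(-246 - 696) = -985/(-942) = -985*(-1/942) = 985/942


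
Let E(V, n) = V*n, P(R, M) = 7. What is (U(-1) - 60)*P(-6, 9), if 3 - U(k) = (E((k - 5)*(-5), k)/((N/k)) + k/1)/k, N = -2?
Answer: -511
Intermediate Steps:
U(k) = 3 - (k - k²*(25 - 5*k)/2)/k (U(k) = 3 - ((((k - 5)*(-5))*k)/((-2/k)) + k/1)/k = 3 - ((((-5 + k)*(-5))*k)*(-k/2) + k*1)/k = 3 - (((25 - 5*k)*k)*(-k/2) + k)/k = 3 - ((k*(25 - 5*k))*(-k/2) + k)/k = 3 - (-k²*(25 - 5*k)/2 + k)/k = 3 - (k - k²*(25 - 5*k)/2)/k)
(U(-1) - 60)*P(-6, 9) = ((2 - 5/2*(-1)*(-5 - 1)) - 60)*7 = ((2 - 5/2*(-1)*(-6)) - 60)*7 = ((2 - 15) - 60)*7 = (-13 - 60)*7 = -73*7 = -511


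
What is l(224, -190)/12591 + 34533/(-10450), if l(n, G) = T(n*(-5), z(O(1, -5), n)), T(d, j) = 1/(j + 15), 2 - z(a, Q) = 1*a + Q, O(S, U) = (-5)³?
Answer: -8913505174/2697306975 ≈ -3.3046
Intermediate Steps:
O(S, U) = -125
z(a, Q) = 2 - Q - a (z(a, Q) = 2 - (1*a + Q) = 2 - (a + Q) = 2 - (Q + a) = 2 + (-Q - a) = 2 - Q - a)
T(d, j) = 1/(15 + j)
l(n, G) = 1/(142 - n) (l(n, G) = 1/(15 + (2 - n - 1*(-125))) = 1/(15 + (2 - n + 125)) = 1/(15 + (127 - n)) = 1/(142 - n))
l(224, -190)/12591 + 34533/(-10450) = -1/(-142 + 224)/12591 + 34533/(-10450) = -1/82*(1/12591) + 34533*(-1/10450) = -1*1/82*(1/12591) - 34533/10450 = -1/82*1/12591 - 34533/10450 = -1/1032462 - 34533/10450 = -8913505174/2697306975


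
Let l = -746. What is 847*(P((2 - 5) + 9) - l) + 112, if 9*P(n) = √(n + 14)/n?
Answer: 631974 + 847*√5/27 ≈ 6.3204e+5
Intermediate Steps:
P(n) = √(14 + n)/(9*n) (P(n) = (√(n + 14)/n)/9 = (√(14 + n)/n)/9 = √(14 + n)/(9*n))
847*(P((2 - 5) + 9) - l) + 112 = 847*(√(14 + ((2 - 5) + 9))/(9*((2 - 5) + 9)) - 1*(-746)) + 112 = 847*(√(14 + (-3 + 9))/(9*(-3 + 9)) + 746) + 112 = 847*((⅑)*√(14 + 6)/6 + 746) + 112 = 847*((⅑)*(⅙)*√20 + 746) + 112 = 847*((⅑)*(⅙)*(2*√5) + 746) + 112 = 847*(√5/27 + 746) + 112 = 847*(746 + √5/27) + 112 = (631862 + 847*√5/27) + 112 = 631974 + 847*√5/27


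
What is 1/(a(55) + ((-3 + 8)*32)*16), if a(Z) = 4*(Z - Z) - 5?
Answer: 1/2555 ≈ 0.00039139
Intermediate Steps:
a(Z) = -5 (a(Z) = 4*0 - 5 = 0 - 5 = -5)
1/(a(55) + ((-3 + 8)*32)*16) = 1/(-5 + ((-3 + 8)*32)*16) = 1/(-5 + (5*32)*16) = 1/(-5 + 160*16) = 1/(-5 + 2560) = 1/2555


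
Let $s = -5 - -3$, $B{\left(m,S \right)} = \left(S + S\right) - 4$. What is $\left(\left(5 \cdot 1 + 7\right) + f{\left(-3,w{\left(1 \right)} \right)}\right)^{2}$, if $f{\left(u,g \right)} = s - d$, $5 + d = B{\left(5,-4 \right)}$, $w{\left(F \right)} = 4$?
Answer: $729$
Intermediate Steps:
$B{\left(m,S \right)} = -4 + 2 S$ ($B{\left(m,S \right)} = 2 S - 4 = -4 + 2 S$)
$d = -17$ ($d = -5 + \left(-4 + 2 \left(-4\right)\right) = -5 - 12 = -17$)
$s = -2$ ($s = -5 + 3 = -2$)
$f{\left(u,g \right)} = 15$ ($f{\left(u,g \right)} = -2 - -17 = -2 + 17 = 15$)
$\left(\left(5 \cdot 1 + 7\right) + f{\left(-3,w{\left(1 \right)} \right)}\right)^{2} = \left(\left(5 \cdot 1 + 7\right) + 15\right)^{2} = \left(\left(5 + 7\right) + 15\right)^{2} = \left(12 + 15\right)^{2} = 27^{2} = 729$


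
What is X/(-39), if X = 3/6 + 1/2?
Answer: -1/39 ≈ -0.025641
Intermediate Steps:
X = 1 (X = 3*(⅙) + 1*(½) = ½ + ½ = 1)
X/(-39) = 1/(-39) = -1/39*1 = -1/39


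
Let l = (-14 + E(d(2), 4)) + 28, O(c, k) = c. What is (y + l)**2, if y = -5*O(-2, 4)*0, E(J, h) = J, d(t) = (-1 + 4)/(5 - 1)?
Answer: 3481/16 ≈ 217.56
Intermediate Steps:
d(t) = 3/4
y = 0 (y = -5*(-2)*0 = 10*0 = 0)
l = 59/4 (l = (-14 + 3/4) + 28 = -53/4 + 28 = 59/4 ≈ 14.750)
(y + l)**2 = (0 + 59/4)**2 = (59/4)**2 = 3481/16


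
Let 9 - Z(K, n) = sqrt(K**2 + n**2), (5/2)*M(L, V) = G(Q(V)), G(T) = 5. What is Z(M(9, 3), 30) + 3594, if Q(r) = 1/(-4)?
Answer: 3603 - 2*sqrt(226) ≈ 3572.9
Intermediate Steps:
Q(r) = -1/4
M(L, V) = 2 (M(L, V) = (2/5)*5 = 2)
Z(K, n) = 9 - sqrt(K**2 + n**2)
Z(M(9, 3), 30) + 3594 = (9 - sqrt(2**2 + 30**2)) + 3594 = (9 - sqrt(4 + 900)) + 3594 = (9 - sqrt(904)) + 3594 = (9 - 2*sqrt(226)) + 3594 = 3603 - 2*sqrt(226)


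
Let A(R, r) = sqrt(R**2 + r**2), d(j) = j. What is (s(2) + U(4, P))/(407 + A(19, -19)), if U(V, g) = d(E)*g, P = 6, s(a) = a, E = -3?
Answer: -6512/164927 + 304*sqrt(2)/164927 ≈ -0.036877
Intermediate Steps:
U(V, g) = -3*g
(s(2) + U(4, P))/(407 + A(19, -19)) = (2 - 3*6)/(407 + sqrt(19**2 + (-19)**2)) = (2 - 18)/(407 + sqrt(361 + 361)) = -16/(407 + sqrt(722)) = -16/(407 + 19*sqrt(2))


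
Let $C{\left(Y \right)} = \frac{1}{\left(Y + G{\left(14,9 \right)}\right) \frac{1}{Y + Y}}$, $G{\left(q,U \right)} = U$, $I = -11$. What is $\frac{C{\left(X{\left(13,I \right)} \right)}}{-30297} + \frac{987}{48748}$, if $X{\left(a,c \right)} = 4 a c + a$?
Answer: $\frac{1170873299}{58021784700} \approx 0.02018$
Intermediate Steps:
$X{\left(a,c \right)} = a + 4 a c$ ($X{\left(a,c \right)} = 4 a c + a = a + 4 a c$)
$C{\left(Y \right)} = \frac{2 Y}{9 + Y}$ ($C{\left(Y \right)} = \frac{1}{\left(Y + 9\right) \frac{1}{Y + Y}} = \frac{1}{\left(9 + Y\right) \frac{1}{2 Y}} = \frac{1}{\frac{1}{2} \frac{1}{Y} \left(9 + Y\right)} = \frac{2 Y}{9 + Y}$)
$\frac{C{\left(X{\left(13,I \right)} \right)}}{-30297} + \frac{987}{48748} = \frac{2 \cdot 13 \left(1 + 4 \left(-11\right)\right) \frac{1}{9 + 13 \left(1 + 4 \left(-11\right)\right)}}{-30297} + \frac{987}{48748} = \frac{2 \cdot 13 \left(1 - 44\right)}{9 + 13 \left(1 - 44\right)} \left(- \frac{1}{30297}\right) + 987 \cdot \frac{1}{48748} = \frac{2 \cdot 13 \left(-43\right)}{9 + 13 \left(-43\right)} \left(- \frac{1}{30297}\right) + \frac{141}{6964} = 2 \left(-559\right) \frac{1}{9 - 559} \left(- \frac{1}{30297}\right) + \frac{141}{6964} = 2 \left(-559\right) \frac{1}{-550} \left(- \frac{1}{30297}\right) + \frac{141}{6964} = 2 \left(-559\right) \left(- \frac{1}{550}\right) \left(- \frac{1}{30297}\right) + \frac{141}{6964} = \frac{559}{275} \left(- \frac{1}{30297}\right) + \frac{141}{6964} = - \frac{559}{8331675} + \frac{141}{6964} = \frac{1170873299}{58021784700}$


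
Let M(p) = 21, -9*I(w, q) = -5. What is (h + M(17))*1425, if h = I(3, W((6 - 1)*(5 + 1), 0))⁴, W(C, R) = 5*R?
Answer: 65742850/2187 ≈ 30061.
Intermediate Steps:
I(w, q) = 5/9 (I(w, q) = -⅑*(-5) = 5/9)
h = 625/6561 (h = (5/9)⁴ = 625/6561 ≈ 0.095260)
(h + M(17))*1425 = (625/6561 + 21)*1425 = (138406/6561)*1425 = 65742850/2187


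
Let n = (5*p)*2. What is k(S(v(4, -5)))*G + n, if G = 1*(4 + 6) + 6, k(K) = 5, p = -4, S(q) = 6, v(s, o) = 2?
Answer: 40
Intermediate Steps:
n = -40 (n = (5*(-4))*2 = -20*2 = -40)
G = 16 (G = 1*10 + 6 = 10 + 6 = 16)
k(S(v(4, -5)))*G + n = 5*16 - 40 = 80 - 40 = 40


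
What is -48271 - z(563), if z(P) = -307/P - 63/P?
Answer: -27176203/563 ≈ -48270.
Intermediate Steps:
z(P) = -370/P
-48271 - z(563) = -48271 - (-370)/563 = -48271 - 1*(-370/563) = -48271 + 370/563 = -27176203/563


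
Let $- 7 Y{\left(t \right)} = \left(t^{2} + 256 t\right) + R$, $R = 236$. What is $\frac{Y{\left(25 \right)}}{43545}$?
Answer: $- \frac{7261}{304815} \approx -0.023821$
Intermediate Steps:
$Y{\left(t \right)} = - \frac{236}{7} - \frac{256 t}{7} - \frac{t^{2}}{7}$ ($Y{\left(t \right)} = - \frac{\left(t^{2} + 256 t\right) + 236}{7} = - \frac{236 + t^{2} + 256 t}{7} = - \frac{236}{7} - \frac{256 t}{7} - \frac{t^{2}}{7}$)
$\frac{Y{\left(25 \right)}}{43545} = \frac{- \frac{236}{7} - \frac{6400}{7} - \frac{25^{2}}{7}}{43545} = \left(- \frac{236}{7} - \frac{6400}{7} - \frac{625}{7}\right) \frac{1}{43545} = \left(- \frac{7261}{7}\right) \frac{1}{43545} = - \frac{7261}{304815}$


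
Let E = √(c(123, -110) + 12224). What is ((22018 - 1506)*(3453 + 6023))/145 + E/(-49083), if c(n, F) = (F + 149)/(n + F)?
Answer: 194371712/145 - √12227/49083 ≈ 1.3405e+6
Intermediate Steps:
c(n, F) = (149 + F)/(F + n)
E = √12227 (E = √((149 - 110)/(-110 + 123) + 12224) = √(39/13 + 12224) = √((1/13)*39 + 12224) = √(3 + 12224) = √12227 ≈ 110.58)
((22018 - 1506)*(3453 + 6023))/145 + E/(-49083) = ((22018 - 1506)*(3453 + 6023))/145 + √12227/(-49083) = (20512*9476)*(1/145) + √12227*(-1/49083) = 194371712*(1/145) - √12227/49083 = 194371712/145 - √12227/49083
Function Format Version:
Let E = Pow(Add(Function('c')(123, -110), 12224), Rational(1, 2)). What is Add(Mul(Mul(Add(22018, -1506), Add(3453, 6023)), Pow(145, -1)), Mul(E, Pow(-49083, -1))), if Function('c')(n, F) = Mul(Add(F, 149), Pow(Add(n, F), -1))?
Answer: Add(Rational(194371712, 145), Mul(Rational(-1, 49083), Pow(12227, Rational(1, 2)))) ≈ 1.3405e+6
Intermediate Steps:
Function('c')(n, F) = Mul(Pow(Add(F, n), -1), Add(149, F)) (Function('c')(n, F) = Mul(Add(149, F), Pow(Add(F, n), -1)) = Mul(Pow(Add(F, n), -1), Add(149, F)))
E = Pow(12227, Rational(1, 2)) (E = Pow(Add(Mul(Pow(Add(-110, 123), -1), Add(149, -110)), 12224), Rational(1, 2)) = Pow(Add(Mul(Pow(13, -1), 39), 12224), Rational(1, 2)) = Pow(Add(Mul(Rational(1, 13), 39), 12224), Rational(1, 2)) = Pow(Add(3, 12224), Rational(1, 2)) = Pow(12227, Rational(1, 2)) ≈ 110.58)
Add(Mul(Mul(Add(22018, -1506), Add(3453, 6023)), Pow(145, -1)), Mul(E, Pow(-49083, -1))) = Add(Mul(Mul(Add(22018, -1506), Add(3453, 6023)), Pow(145, -1)), Mul(Pow(12227, Rational(1, 2)), Pow(-49083, -1))) = Add(Mul(Mul(20512, 9476), Rational(1, 145)), Mul(Pow(12227, Rational(1, 2)), Rational(-1, 49083))) = Add(Mul(194371712, Rational(1, 145)), Mul(Rational(-1, 49083), Pow(12227, Rational(1, 2)))) = Add(Rational(194371712, 145), Mul(Rational(-1, 49083), Pow(12227, Rational(1, 2))))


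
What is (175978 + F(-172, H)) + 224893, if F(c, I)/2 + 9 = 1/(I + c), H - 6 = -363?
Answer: 212051235/529 ≈ 4.0085e+5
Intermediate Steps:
H = -357 (H = 6 - 363 = -357)
F(c, I) = -18 + 2/(I + c)
(175978 + F(-172, H)) + 224893 = (175978 + 2*(1 - 9*(-357) - 9*(-172))/(-357 - 172)) + 224893 = (175978 + 2*(1 + 3213 + 1548)/(-529)) + 224893 = (175978 + 2*(-1/529)*4762) + 224893 = (175978 - 9524/529) + 224893 = 93082838/529 + 224893 = 212051235/529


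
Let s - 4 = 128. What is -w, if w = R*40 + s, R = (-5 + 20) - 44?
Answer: 1028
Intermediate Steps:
s = 132 (s = 4 + 128 = 132)
R = -29 (R = 15 - 44 = -29)
w = -1028 (w = -29*40 + 132 = -1160 + 132 = -1028)
-w = -1*(-1028) = 1028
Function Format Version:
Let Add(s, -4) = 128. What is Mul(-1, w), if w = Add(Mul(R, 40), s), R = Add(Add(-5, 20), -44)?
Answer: 1028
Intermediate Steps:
s = 132 (s = Add(4, 128) = 132)
R = -29 (R = Add(15, -44) = -29)
w = -1028 (w = Add(Mul(-29, 40), 132) = Add(-1160, 132) = -1028)
Mul(-1, w) = Mul(-1, -1028) = 1028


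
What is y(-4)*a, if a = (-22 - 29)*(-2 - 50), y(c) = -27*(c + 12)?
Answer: -572832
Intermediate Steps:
y(c) = -324 - 27*c (y(c) = -27*(12 + c) = -324 - 27*c)
a = 2652 (a = -51*(-52) = 2652)
y(-4)*a = (-324 - 27*(-4))*2652 = (-324 + 108)*2652 = -216*2652 = -572832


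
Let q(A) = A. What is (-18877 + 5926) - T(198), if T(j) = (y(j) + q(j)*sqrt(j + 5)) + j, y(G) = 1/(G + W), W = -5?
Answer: -2537758/193 - 198*sqrt(203) ≈ -15970.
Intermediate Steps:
y(G) = 1/(-5 + G) (y(G) = 1/(G - 5) = 1/(-5 + G))
T(j) = j + 1/(-5 + j) + j*sqrt(5 + j) (T(j) = (1/(-5 + j) + j*sqrt(j + 5)) + j = (1/(-5 + j) + j*sqrt(5 + j)) + j = j + 1/(-5 + j) + j*sqrt(5 + j))
(-18877 + 5926) - T(198) = (-18877 + 5926) - (1 + 198*(1 + sqrt(5 + 198))*(-5 + 198))/(-5 + 198) = -12951 - (1 + 198*(1 + sqrt(203))*193)/193 = -12951 - (1 + (38214 + 38214*sqrt(203)))/193 = -12951 - (38215 + 38214*sqrt(203))/193 = -12951 - (38215/193 + 198*sqrt(203)) = -12951 + (-38215/193 - 198*sqrt(203)) = -2537758/193 - 198*sqrt(203)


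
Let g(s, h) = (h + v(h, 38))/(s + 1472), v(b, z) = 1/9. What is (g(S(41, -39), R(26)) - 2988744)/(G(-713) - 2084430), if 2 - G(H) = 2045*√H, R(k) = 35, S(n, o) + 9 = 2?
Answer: 82140198171446672/57326031369253665 - 16117295033516*I*√713/11465206273850733 ≈ 1.4329 - 0.037537*I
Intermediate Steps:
v(b, z) = ⅑
S(n, o) = -7 (S(n, o) = -9 + 2 = -7)
G(H) = 2 - 2045*√H
g(s, h) = (⅑ + h)/(1472 + s) (g(s, h) = (h + ⅑)/(s + 1472) = (⅑ + h)/(1472 + s))
(g(S(41, -39), R(26)) - 2988744)/(G(-713) - 2084430) = ((⅑ + 35)/(1472 - 7) - 2988744)/((2 - 2045*I*√713) - 2084430) = ((316/9)/1465 - 2988744)/((2 - 2045*I*√713) - 2084430) = ((1/1465)*(316/9) - 2988744)/((2 - 2045*I*√713) - 2084430) = (316/13185 - 2988744)/(-2084428 - 2045*I*√713) = -39406589324/(13185*(-2084428 - 2045*I*√713))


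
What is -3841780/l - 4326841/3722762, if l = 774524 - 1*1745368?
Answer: 2525336243139/903555287782 ≈ 2.7949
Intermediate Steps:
l = -970844 (l = 774524 - 1745368 = -970844)
-3841780/l - 4326841/3722762 = -3841780/(-970844) - 4326841/3722762 = -3841780*(-1/970844) - 4326841*1/3722762 = 960445/242711 - 4326841/3722762 = 2525336243139/903555287782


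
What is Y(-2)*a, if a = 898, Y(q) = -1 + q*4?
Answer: -8082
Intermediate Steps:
Y(q) = -1 + 4*q
Y(-2)*a = (-1 + 4*(-2))*898 = (-1 - 8)*898 = -9*898 = -8082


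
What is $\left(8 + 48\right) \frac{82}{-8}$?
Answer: $-574$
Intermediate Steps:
$\left(8 + 48\right) \frac{82}{-8} = 56 \cdot 82 \left(- \frac{1}{8}\right) = 56 \left(- \frac{41}{4}\right) = -574$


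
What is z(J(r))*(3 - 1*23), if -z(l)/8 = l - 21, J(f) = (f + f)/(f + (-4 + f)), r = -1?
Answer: -9920/3 ≈ -3306.7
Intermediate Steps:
J(f) = 2*f/(-4 + 2*f) (J(f) = (2*f)/(-4 + 2*f) = 2*f/(-4 + 2*f))
z(l) = 168 - 8*l (z(l) = -8*(l - 21) = -8*(-21 + l) = 168 - 8*l)
z(J(r))*(3 - 1*23) = (168 - (-8)/(-2 - 1))*(3 - 1*23) = (168 - (-8)/(-3))*(3 - 23) = (168 - (-8)*(-1)/3)*(-20) = (168 - 8*⅓)*(-20) = (168 - 8/3)*(-20) = (496/3)*(-20) = -9920/3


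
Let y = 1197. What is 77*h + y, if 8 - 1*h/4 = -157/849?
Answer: 3156545/849 ≈ 3718.0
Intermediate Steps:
h = 27796/849 (h = 32 - (-628)/849 = 32 - 4*(-157/849) = 32 + 628/849 = 27796/849 ≈ 32.740)
77*h + y = 77*(27796/849) + 1197 = 2140292/849 + 1197 = 3156545/849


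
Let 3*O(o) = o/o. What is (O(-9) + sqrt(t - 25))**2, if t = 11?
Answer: -125/9 + 2*I*sqrt(14)/3 ≈ -13.889 + 2.4944*I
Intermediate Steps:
O(o) = 1/3 (O(o) = (o/o)/3 = (1/3)*1 = 1/3)
(O(-9) + sqrt(t - 25))**2 = (1/3 + sqrt(11 - 25))**2 = (1/3 + sqrt(-14))**2 = (1/3 + I*sqrt(14))**2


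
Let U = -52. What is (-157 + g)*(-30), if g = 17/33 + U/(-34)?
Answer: 869300/187 ≈ 4648.7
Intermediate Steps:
g = 1147/561 (g = 17/33 - 52/(-34) = 17*(1/33) - 52*(-1/34) = 17/33 + 26/17 = 1147/561 ≈ 2.0446)
(-157 + g)*(-30) = (-157 + 1147/561)*(-30) = -86930/561*(-30) = 869300/187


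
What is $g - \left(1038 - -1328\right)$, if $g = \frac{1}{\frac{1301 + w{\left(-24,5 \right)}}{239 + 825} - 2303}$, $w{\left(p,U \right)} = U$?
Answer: $- \frac{2897269270}{1224543} \approx -2366.0$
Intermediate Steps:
$g = - \frac{532}{1224543}$ ($g = \frac{1}{\frac{1301 + 5}{239 + 825} - 2303} = \frac{1}{\frac{1306}{1064} - 2303} = \frac{1}{1306 \cdot \frac{1}{1064} - 2303} = \frac{1}{\frac{653}{532} - 2303} = \frac{1}{- \frac{1224543}{532}} = - \frac{532}{1224543} \approx -0.00043445$)
$g - \left(1038 - -1328\right) = - \frac{532}{1224543} - \left(1038 - -1328\right) = - \frac{532}{1224543} - \left(1038 + 1328\right) = - \frac{532}{1224543} - 2366 = - \frac{2897269270}{1224543}$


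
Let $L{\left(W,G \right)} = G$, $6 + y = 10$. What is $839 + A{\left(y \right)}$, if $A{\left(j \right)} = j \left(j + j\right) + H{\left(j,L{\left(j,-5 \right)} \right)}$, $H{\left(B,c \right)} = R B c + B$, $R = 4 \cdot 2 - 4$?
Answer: $795$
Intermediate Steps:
$y = 4$ ($y = -6 + 10 = 4$)
$R = 4$ ($R = 8 - 4 = 4$)
$H{\left(B,c \right)} = B + 4 B c$ ($H{\left(B,c \right)} = 4 B c + B = B + 4 B c$)
$A{\left(j \right)} = - 19 j + 2 j^{2}$ ($A{\left(j \right)} = j \left(j + j\right) + j \left(1 + 4 \left(-5\right)\right) = j 2 j + j \left(1 - 20\right) = 2 j^{2} + j \left(-19\right) = 2 j^{2} - 19 j = - 19 j + 2 j^{2}$)
$839 + A{\left(y \right)} = 839 + 4 \left(-19 + 2 \cdot 4\right) = 839 + 4 \left(-19 + 8\right) = 839 + 4 \left(-11\right) = 839 - 44 = 795$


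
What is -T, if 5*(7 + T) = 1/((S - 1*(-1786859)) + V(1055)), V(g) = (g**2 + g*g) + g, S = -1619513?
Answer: 83805784/11972255 ≈ 7.0000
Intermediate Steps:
V(g) = g + 2*g**2 (V(g) = (g**2 + g**2) + g = 2*g**2 + g = g + 2*g**2)
T = -83805784/11972255 (T = -7 + 1/(5*((-1619513 - 1*(-1786859)) + 1055*(1 + 2*1055))) = -7 + 1/(5*((-1619513 + 1786859) + 1055*(1 + 2110))) = -7 + 1/(5*(167346 + 1055*2111)) = -7 + 1/(5*(167346 + 2227105)) = -7 + (1/5)/2394451 = -7 + (1/5)*(1/2394451) = -7 + 1/11972255 = -83805784/11972255 ≈ -7.0000)
-T = -1*(-83805784/11972255) = 83805784/11972255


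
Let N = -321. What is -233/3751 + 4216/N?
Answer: -15889009/1204071 ≈ -13.196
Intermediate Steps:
-233/3751 + 4216/N = -233/3751 + 4216/(-321) = -233*1/3751 + 4216*(-1/321) = -233/3751 - 4216/321 = -15889009/1204071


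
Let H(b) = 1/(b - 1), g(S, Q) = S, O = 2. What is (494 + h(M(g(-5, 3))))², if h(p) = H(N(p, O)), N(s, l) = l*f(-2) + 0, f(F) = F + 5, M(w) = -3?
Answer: 6105841/25 ≈ 2.4423e+5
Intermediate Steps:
f(F) = 5 + F
N(s, l) = 3*l (N(s, l) = l*(5 - 2) + 0 = l*3 + 0 = 3*l + 0 = 3*l)
H(b) = 1/(-1 + b)
h(p) = ⅕ (h(p) = 1/(-1 + 3*2) = 1/(-1 + 6) = 1/5 = ⅕)
(494 + h(M(g(-5, 3))))² = (494 + ⅕)² = (2471/5)² = 6105841/25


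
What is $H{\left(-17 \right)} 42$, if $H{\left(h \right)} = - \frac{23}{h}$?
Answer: $\frac{966}{17} \approx 56.824$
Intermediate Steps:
$H{\left(-17 \right)} 42 = - \frac{23}{-17} \cdot 42 = \left(-23\right) \left(- \frac{1}{17}\right) 42 = \frac{23}{17} \cdot 42 = \frac{966}{17}$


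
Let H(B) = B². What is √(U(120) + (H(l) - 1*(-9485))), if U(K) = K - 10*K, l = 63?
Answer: √12374 ≈ 111.24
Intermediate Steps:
U(K) = -9*K
√(U(120) + (H(l) - 1*(-9485))) = √(-9*120 + (63² - 1*(-9485))) = √(-1080 + (3969 + 9485)) = √(-1080 + 13454) = √12374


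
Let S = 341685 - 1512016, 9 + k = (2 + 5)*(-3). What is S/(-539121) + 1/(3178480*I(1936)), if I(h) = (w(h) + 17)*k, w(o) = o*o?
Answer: 8201474639218652629/3778065529299151200 ≈ 2.1708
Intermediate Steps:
k = -30 (k = -9 + (2 + 5)*(-3) = -9 + 7*(-3) = -9 - 21 = -30)
w(o) = o²
I(h) = -510 - 30*h² (I(h) = (h² + 17)*(-30) = (17 + h²)*(-30) = -510 - 30*h²)
S = -1170331
S/(-539121) + 1/(3178480*I(1936)) = -1170331/(-539121) + 1/(3178480*(-510 - 30*1936²)) = -1170331*(-1/539121) + 1/(3178480*(-510 - 30*3748096)) = 68843/31713 + 1/(3178480*(-510 - 112442880)) = 68843/31713 + (1/3178480)/(-112443390) = 68843/31713 + (1/3178480)*(-1/112443390) = 68843/31713 - 1/357399066247200 = 8201474639218652629/3778065529299151200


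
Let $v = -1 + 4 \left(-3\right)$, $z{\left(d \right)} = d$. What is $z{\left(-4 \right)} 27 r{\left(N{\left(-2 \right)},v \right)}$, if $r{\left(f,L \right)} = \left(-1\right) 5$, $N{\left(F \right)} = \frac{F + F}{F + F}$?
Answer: $540$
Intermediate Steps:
$v = -13$ ($v = -1 - 12 = -13$)
$N{\left(F \right)} = 1$ ($N{\left(F \right)} = \frac{2 F}{2 F} = 2 F \frac{1}{2 F} = 1$)
$r{\left(f,L \right)} = -5$
$z{\left(-4 \right)} 27 r{\left(N{\left(-2 \right)},v \right)} = \left(-4\right) 27 \left(-5\right) = \left(-108\right) \left(-5\right) = 540$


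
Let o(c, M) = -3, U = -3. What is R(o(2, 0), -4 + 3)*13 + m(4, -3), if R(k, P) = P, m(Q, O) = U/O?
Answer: -12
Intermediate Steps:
m(Q, O) = -3/O
R(o(2, 0), -4 + 3)*13 + m(4, -3) = (-4 + 3)*13 - 3/(-3) = -1*13 - 3*(-⅓) = -13 + 1 = -12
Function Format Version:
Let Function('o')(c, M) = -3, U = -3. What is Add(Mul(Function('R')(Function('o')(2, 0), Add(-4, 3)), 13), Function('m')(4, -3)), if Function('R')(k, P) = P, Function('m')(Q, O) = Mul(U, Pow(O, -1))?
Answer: -12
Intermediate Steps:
Function('m')(Q, O) = Mul(-3, Pow(O, -1))
Add(Mul(Function('R')(Function('o')(2, 0), Add(-4, 3)), 13), Function('m')(4, -3)) = Add(Mul(Add(-4, 3), 13), Mul(-3, Pow(-3, -1))) = Add(Mul(-1, 13), Mul(-3, Rational(-1, 3))) = Add(-13, 1) = -12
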